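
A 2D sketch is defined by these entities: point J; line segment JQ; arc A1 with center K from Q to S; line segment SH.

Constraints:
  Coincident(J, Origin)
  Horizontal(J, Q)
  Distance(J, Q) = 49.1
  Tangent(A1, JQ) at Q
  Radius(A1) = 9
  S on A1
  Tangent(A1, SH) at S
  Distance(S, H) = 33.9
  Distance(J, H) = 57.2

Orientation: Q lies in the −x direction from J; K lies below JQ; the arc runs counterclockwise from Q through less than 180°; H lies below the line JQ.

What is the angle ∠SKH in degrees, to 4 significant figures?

75.13°

Checks: J.y = 0.00, Q.y = 0.00 ✓; |KS| = 9.000 ✓; ∠(KS, SH) = 90.00° ✓; |SH| = 33.90 ✓; |JH| = 57.20 ✓.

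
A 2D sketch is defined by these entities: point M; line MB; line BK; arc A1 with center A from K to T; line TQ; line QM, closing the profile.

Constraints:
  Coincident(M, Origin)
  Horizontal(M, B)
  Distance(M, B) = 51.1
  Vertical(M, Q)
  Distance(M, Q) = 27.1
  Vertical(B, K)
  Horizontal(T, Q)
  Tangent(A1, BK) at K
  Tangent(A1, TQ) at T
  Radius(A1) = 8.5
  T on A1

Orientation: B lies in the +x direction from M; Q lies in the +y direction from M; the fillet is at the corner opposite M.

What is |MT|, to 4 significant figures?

50.49

M is at the origin; M and B share the same y with |MB| = 51.1 and B on the +x side, so B = (51.10, 0.000). MQ is vertical with |MQ| = 27.1 and Q on the +y side, so Q = (0.000, 27.10). The virtual corner opposite M is at (51.10, 27.10). Since A1 is tangent to BK there, AK ⟂ BK and the tangent condition forces AT to be normal to TQ, with radius 8.5, so the center A sits 8.5 in from both sides at A = (42.60, 18.60). That places the tangent points at K = (51.10, 18.60) on BK and T = (42.60, 27.10) on TQ. Then |MT| = |T − M| = 50.49.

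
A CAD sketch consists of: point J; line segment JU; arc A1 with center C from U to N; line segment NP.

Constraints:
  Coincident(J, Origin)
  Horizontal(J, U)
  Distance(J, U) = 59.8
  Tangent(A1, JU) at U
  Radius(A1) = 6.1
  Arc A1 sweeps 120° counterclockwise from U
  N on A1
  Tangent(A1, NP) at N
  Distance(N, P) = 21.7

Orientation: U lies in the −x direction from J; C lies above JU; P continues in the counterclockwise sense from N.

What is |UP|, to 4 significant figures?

28.49

On A1, U sits at bearing -90° from C; a 120° counterclockwise sweep puts N at bearing 30°, so N = C + 6.1·(cos 30°, sin 30°) = (-54.52, 9.150). The tangent condition forces CN to be normal to NP, so NP runs along (−sin 30°, cos 30°); with |NP| = 21.7, P = (-65.37, 27.94). Then |UP| = |P − U| = 28.49.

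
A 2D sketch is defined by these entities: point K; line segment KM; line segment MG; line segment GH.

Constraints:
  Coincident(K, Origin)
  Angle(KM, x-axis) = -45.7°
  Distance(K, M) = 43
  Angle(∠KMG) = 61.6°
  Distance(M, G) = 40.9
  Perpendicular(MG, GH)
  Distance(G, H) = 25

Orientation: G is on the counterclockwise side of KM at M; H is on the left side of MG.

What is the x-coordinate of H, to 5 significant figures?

18.325

∠KMG = 61.6°, so MG runs at -45.7° + (180° − 61.6°) = 72.700° from the x-axis; with |MG| = 40.9, G = M + 40.9·(cos 72.700°, sin 72.700°) = (42.194, 8.2749). MG ⟂ GH; with |GH| = 25.0 on the left of MG, H = G + 25.0·(-0.95476, 0.29737) = (18.325, 15.709). So H.x = 18.325.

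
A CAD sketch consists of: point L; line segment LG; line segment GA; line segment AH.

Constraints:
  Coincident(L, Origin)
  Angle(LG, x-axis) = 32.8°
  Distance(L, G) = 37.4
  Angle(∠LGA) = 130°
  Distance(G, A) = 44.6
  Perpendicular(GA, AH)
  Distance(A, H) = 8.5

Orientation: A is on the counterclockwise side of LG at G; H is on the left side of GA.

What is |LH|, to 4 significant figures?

71.54

L is at the origin; LG runs at 32.8° with length 37.4, so G = 37.4·(cos 32.8°, sin 32.8°) = (31.44, 20.26). ∠LGA = 130.0°, so GA runs at 32.8° + (180° − 130.0°) = 82.80° from the x-axis; with |GA| = 44.6, A = G + 44.6·(cos 82.80°, sin 82.80°) = (37.03, 64.51). The perpendicularity gives AH at right angles to GA; with |AH| = 8.5 on the left of GA, H = A + 8.5·(-0.9921, 0.1253) = (28.59, 65.57). Then |LH| = |H − L| = 71.54.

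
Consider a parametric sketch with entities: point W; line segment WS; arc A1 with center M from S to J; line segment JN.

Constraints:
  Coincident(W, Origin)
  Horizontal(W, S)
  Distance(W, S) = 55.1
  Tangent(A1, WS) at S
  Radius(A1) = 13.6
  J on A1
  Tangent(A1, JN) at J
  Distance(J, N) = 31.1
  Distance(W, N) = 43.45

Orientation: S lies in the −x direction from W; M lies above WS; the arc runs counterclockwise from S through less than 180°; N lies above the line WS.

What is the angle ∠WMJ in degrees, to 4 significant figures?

16.55°

Checks: |MJ| = 13.60 ✓; ∠(MJ, JN) = 90.00° ✓; |JN| = 31.10 ✓; |WN| = 43.45 ✓.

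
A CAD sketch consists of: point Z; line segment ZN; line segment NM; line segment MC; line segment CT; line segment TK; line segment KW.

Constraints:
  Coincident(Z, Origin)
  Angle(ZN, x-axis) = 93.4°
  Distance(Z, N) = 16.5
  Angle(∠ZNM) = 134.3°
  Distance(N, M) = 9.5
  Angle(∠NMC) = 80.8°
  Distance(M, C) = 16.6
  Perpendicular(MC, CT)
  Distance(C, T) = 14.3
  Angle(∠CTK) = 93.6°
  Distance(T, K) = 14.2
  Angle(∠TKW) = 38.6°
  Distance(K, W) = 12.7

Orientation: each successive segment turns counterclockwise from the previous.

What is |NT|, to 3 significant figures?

15.9

∠NMC = 80.8° gives MC at -122° from the x-axis; with |MC| = 16.6, C = (-16.9, 8.57). MC is perpendicular to CT, so CT runs at -31.7°; with |CT| = 14.3, T = (-4.72, 1.05). Then |NT| = |T − N| = 15.9.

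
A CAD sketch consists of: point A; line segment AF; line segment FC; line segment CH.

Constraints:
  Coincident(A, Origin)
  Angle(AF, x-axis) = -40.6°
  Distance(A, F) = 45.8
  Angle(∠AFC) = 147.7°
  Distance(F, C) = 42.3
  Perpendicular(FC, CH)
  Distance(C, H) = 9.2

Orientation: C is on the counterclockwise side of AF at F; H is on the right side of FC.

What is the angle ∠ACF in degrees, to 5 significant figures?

16.809°

A is at the origin; AF runs at -40.6° with length 45.8, so F = 45.8·(cos -40.6°, sin -40.6°) = (34.775, -29.805). ∠AFC = 147.7°, so FC runs at -40.6° + (180° − 147.7°) = -8.3000° from the x-axis; with |FC| = 42.3, C = F + 42.3·(cos -8.3000°, sin -8.3000°) = (76.632, -35.912). Then cos ∠ACF = CA·CF / (|CA||CF|), giving 16.809°.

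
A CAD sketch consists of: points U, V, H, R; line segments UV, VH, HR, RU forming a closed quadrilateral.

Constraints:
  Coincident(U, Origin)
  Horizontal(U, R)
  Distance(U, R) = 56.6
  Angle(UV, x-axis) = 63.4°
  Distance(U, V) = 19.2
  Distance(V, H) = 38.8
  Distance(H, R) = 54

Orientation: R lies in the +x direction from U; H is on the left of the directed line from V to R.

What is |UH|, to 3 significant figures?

57.8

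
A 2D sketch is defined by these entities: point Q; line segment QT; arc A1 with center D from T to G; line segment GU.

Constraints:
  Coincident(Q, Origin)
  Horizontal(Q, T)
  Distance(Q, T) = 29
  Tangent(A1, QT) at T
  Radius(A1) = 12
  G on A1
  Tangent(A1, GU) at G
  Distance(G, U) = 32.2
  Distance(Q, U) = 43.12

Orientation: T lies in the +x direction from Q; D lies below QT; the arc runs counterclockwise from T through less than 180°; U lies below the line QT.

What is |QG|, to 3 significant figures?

19.8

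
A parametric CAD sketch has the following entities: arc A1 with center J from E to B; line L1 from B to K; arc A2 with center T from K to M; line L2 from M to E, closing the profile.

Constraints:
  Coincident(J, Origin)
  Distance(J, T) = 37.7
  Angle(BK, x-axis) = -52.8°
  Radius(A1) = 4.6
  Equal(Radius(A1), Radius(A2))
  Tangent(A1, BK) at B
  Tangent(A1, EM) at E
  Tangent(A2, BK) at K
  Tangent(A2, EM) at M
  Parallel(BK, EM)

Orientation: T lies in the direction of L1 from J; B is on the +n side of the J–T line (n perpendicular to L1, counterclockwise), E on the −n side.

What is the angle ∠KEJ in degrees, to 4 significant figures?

76.29°

Tangency of A1 to both parallel lines with radius 4.6 puts B and E at J ± 4.6·n: B = (3.664, 2.781), E = (-3.664, -2.781). Equal radii place K and M the same way about T: K = T + 4.6·n = (26.46, -27.25), M = T − 4.6·n = (19.13, -32.81). Then cos ∠KEJ = EK·EJ / (|EK||EJ|), giving 76.29°.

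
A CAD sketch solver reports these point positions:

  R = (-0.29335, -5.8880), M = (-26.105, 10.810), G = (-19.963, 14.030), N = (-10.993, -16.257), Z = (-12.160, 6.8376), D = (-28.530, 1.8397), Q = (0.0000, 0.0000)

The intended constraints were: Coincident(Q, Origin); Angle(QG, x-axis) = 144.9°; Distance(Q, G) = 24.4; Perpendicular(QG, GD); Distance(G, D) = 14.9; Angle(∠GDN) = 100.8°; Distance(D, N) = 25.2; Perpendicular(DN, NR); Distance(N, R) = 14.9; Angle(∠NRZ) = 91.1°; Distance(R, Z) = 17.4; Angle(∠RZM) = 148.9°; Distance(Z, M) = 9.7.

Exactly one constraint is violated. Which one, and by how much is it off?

Distance(Z, M) = 9.7 — off by 4.80.

Q = (0.00, 0.00) ✓; QG at 144.9° ✓; |QG| = 24.40 ✓; ∠(QG, GD) = 90.00° ✓; |GD| = 14.90 ✓; ∠GDN = 100.8° ✓; |DN| = 25.20 ✓; ∠(DN, NR) = 90.00° ✓; |NR| = 14.90 ✓; ∠NRZ = 91.10° ✓; |RZ| = 17.40 ✓; ∠RZM = 148.9° ✓; |ZM| = 14.50 ✗.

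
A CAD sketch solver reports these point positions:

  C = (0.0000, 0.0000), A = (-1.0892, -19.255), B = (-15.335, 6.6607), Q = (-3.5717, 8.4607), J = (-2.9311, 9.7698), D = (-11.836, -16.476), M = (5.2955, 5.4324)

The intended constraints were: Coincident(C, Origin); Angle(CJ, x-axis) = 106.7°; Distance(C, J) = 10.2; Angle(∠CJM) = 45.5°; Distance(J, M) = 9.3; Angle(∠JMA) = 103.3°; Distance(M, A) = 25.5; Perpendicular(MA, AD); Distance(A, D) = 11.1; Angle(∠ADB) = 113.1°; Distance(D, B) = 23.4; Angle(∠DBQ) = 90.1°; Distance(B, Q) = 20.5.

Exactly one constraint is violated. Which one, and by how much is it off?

Distance(B, Q) = 20.5 — off by 8.60.

C = (0.00, 0.00) ✓; CJ at 106.7° ✓; |CJ| = 10.20 ✓; ∠CJM = 45.50° ✓; |JM| = 9.300 ✓; ∠JMA = 103.3° ✓; |MA| = 25.50 ✓; ∠(MA, AD) = 90.00° ✓; |AD| = 11.10 ✓; ∠ADB = 113.1° ✓; |DB| = 23.40 ✓; ∠DBQ = 90.10° ✓; |BQ| = 11.90 ✗.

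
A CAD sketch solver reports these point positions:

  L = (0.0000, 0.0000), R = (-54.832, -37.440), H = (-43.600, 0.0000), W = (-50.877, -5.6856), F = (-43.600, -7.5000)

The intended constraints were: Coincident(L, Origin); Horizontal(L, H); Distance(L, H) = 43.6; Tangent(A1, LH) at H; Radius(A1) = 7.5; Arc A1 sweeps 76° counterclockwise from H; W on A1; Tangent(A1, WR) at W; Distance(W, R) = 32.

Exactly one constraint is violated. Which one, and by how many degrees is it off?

Tangent(A1, WR) at W — off by 6.90°.

L = (0.00, 0.00) ✓; L.y = 0.00, H.y = 0.00 ✓; |LH| = 43.60 ✓; ∠(FH, HL) = 90.00° ✓; |FH| = 7.500 ✓; bearing(F→W) − bearing(F→H) = 76.00° ✓; |FW| = 7.500 ✓; ∠(FW, WR) = 83.10° ✗; |WR| = 32.00 ✓.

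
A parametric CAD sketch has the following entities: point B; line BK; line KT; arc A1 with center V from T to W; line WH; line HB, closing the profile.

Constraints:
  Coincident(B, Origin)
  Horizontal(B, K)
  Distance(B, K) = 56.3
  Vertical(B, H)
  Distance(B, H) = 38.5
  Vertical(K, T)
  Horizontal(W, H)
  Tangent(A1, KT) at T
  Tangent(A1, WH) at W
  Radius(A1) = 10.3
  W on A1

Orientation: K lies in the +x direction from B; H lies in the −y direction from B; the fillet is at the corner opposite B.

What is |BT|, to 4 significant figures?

62.97

B is at the origin; BK is horizontal with |BK| = 56.3 and K on the +x side, so K = (56.30, 0.000). B and H share the same x with |BH| = 38.5 and H on the −y side, so H = (0.000, -38.50). The virtual corner opposite B is at (56.30, -38.50). Since A1 is tangent to KT there, VT ⟂ KT and since A1 is tangent to WH there, VW ⟂ WH, with radius 10.3, so the center V sits 10.3 in from both sides at V = (46.00, -28.20). That places the tangent points at T = (56.30, -28.20) on KT and W = (46.00, -38.50) on WH. Then |BT| = |T − B| = 62.97.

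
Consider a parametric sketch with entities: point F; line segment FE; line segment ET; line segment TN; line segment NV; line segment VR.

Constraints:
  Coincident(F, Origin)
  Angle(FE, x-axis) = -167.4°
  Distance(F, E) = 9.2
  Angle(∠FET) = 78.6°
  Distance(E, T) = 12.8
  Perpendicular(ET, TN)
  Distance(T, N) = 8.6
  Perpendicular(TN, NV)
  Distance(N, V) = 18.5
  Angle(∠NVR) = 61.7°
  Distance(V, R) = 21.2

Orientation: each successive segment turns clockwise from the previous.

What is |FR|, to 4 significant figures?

19.25

TN is perpendicular to NV, so NV runs at -88.80°; with |NV| = 18.5, V = (-0.2609, -7.526). ∠NVR = 61.7° gives VR at 152.9° from the x-axis; with |VR| = 21.2, R = (-19.13, 2.132). Then |FR| = |R − F| = 19.25.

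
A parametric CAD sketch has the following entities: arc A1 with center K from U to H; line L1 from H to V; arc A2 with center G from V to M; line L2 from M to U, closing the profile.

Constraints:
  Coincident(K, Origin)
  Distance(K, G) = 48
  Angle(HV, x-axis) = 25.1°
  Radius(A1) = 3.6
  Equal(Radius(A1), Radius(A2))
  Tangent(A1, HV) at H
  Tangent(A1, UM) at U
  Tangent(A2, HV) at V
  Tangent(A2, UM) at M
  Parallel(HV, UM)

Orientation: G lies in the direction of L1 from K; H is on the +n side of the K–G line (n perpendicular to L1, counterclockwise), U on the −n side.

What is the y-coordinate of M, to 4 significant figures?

17.10

The slot axis is L1's direction at 25.1°, so u = (cos 25.1°, sin 25.1°) = (0.9056, 0.4242) and n = (−sin 25.1°, cos 25.1°) = (-0.4242, 0.9056). K is at the origin and G lies 48.0 along u from K, so G = 48.0·u = (43.47, 20.36). Tangency of A1 to both parallel lines with radius 3.6 puts H and U at K ± 3.6·n: H = (-1.527, 3.260), U = (1.527, -3.260). Equal radii place V and M the same way about G: V = G + 3.6·n = (41.94, 23.62), M = G − 3.6·n = (44.99, 17.10). So M.y = 17.10.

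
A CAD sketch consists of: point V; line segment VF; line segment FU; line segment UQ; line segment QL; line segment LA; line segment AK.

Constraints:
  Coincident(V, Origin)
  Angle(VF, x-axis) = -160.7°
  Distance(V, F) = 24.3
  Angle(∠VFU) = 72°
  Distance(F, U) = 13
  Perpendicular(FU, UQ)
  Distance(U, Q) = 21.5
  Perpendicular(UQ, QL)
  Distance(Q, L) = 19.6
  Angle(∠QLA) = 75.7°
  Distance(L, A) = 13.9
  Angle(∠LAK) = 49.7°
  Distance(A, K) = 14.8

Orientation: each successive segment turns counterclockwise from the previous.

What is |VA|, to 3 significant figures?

18.5

V is at the origin; VF runs at -160.7° with length 24.3, so F = (-22.9, -8.03). ∠VFU = 72.0° gives FU at -52.7° from the x-axis; with |FU| = 13.0, U = (-15.1, -18.4). FU is perpendicular to UQ, so UQ runs at 37.3°; with |UQ| = 21.5, Q = (2.05, -5.34). UQ ⟂ QL, so QL runs at 127°; with |QL| = 19.6, L = (-9.83, 10.2). ∠QLA = 75.7° gives LA at -128° from the x-axis; with |LA| = 13.9, A = (-18.5, -0.646). Then |VA| = |A − V| = 18.5.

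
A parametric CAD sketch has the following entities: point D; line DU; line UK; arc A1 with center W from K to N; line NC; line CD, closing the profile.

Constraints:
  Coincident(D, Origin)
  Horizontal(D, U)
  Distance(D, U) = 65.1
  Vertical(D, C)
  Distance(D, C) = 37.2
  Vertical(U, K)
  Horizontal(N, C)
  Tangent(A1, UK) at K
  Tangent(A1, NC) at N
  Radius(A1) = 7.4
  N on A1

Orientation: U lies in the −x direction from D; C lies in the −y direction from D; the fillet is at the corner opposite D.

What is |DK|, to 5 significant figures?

71.596

D is at the origin; D and U share the same y with |DU| = 65.1 and U on the −x side, so U = (-65.100, 0.0000). D and C share the same x with |DC| = 37.2 and C on the −y side, so C = (0.0000, -37.200). The virtual corner opposite D is at (-65.100, -37.200). The tangent condition forces WK to be normal to UK and tangency of A1 to NC means the radius WN is perpendicular to NC, with radius 7.4, so the center W sits 7.4 in from both sides at W = (-57.700, -29.800). That places the tangent points at K = (-65.100, -29.800) on UK and N = (-57.700, -37.200) on NC. Then |DK| = |K − D| = 71.596.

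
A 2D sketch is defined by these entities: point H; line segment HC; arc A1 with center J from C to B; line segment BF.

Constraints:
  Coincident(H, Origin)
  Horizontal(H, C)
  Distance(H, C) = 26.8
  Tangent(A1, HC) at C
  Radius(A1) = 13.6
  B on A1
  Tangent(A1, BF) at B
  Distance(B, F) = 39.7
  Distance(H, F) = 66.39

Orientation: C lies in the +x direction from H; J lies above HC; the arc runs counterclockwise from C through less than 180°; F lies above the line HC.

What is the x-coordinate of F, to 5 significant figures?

38.941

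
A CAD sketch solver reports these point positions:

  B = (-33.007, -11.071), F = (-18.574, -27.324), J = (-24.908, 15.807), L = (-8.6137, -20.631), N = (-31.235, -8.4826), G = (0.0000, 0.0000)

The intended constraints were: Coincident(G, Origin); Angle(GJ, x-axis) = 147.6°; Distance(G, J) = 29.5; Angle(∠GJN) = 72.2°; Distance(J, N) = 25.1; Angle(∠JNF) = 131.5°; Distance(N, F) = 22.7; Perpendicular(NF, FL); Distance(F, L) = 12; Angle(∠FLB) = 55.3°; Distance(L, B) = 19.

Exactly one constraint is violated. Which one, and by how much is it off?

Distance(L, B) = 19 — off by 7.20.

G = (0.00, 0.00) ✓; GJ at 147.6° ✓; |GJ| = 29.50 ✓; ∠GJN = 72.20° ✓; |JN| = 25.10 ✓; ∠JNF = 131.5° ✓; |NF| = 22.70 ✓; ∠(NF, FL) = 90.00° ✓; |FL| = 12.00 ✓; ∠FLB = 55.30° ✓; |LB| = 26.20 ✗.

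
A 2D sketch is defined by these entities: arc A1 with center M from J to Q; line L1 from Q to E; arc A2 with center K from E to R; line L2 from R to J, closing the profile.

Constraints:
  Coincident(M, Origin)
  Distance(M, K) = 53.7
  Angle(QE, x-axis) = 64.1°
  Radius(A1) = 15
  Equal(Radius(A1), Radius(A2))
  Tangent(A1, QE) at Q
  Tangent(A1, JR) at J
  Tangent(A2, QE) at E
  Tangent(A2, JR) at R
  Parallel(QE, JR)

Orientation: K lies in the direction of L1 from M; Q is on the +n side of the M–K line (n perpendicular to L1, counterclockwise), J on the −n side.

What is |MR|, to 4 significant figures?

55.76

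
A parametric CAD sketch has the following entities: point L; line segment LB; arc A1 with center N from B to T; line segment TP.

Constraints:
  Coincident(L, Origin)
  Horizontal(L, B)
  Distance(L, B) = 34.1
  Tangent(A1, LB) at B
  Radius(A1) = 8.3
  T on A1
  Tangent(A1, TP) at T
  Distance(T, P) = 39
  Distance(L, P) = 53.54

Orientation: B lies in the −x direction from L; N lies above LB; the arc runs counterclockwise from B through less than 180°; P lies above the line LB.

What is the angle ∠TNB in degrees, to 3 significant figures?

89.3°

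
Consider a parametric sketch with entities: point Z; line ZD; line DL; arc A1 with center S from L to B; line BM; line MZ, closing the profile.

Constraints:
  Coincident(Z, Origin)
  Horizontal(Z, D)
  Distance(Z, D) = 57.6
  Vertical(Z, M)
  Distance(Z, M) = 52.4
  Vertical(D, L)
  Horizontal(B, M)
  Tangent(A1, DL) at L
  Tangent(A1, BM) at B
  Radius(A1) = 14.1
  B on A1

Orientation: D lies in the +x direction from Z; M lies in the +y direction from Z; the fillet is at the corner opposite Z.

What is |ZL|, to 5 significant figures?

69.171

Z is at the origin; ZD is horizontal with |ZD| = 57.6 and D on the +x side, so D = (57.600, 0.0000). ZM is vertical with |ZM| = 52.4 and M on the +y side, so M = (0.0000, 52.400). The virtual corner opposite Z is at (57.600, 52.400). Since A1 is tangent to DL there, SL ⟂ DL and since A1 is tangent to BM there, SB ⟂ BM, with radius 14.1, so the center S sits 14.1 in from both sides at S = (43.500, 38.300). That places the tangent points at L = (57.600, 38.300) on DL and B = (43.500, 52.400) on BM. Then |ZL| = |L − Z| = 69.171.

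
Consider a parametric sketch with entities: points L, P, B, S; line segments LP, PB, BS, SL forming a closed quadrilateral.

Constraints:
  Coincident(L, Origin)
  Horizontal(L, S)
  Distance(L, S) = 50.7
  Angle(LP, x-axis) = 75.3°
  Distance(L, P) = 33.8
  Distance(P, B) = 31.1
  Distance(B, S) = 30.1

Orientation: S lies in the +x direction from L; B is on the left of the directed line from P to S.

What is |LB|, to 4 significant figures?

48.17

Checks: |PB| = 31.10 ✓; |BS| = 30.10 ✓.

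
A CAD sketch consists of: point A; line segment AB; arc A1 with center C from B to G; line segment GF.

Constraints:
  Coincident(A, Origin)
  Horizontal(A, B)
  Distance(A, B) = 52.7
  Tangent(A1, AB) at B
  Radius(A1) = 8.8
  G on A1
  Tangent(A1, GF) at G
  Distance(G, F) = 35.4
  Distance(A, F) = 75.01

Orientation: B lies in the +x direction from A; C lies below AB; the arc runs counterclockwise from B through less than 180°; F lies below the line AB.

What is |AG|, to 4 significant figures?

46.56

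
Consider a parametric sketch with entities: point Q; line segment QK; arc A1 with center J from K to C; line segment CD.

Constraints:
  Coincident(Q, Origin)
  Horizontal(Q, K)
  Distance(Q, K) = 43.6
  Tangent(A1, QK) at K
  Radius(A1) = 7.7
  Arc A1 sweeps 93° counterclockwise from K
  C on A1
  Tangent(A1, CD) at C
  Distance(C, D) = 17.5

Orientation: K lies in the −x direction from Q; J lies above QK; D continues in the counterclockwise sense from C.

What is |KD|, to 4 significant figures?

26.46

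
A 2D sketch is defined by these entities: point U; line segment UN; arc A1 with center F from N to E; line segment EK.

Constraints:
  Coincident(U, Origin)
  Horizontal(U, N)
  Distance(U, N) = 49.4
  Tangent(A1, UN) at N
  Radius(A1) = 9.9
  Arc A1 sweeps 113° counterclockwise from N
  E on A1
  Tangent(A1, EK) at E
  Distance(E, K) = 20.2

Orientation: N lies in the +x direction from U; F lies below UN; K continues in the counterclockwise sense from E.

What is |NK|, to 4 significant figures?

32.39

U is at the origin; U and N share the same y with |UN| = 49.4 and N on the +x side, so N = (49.40, 0.000). A1 meets UN tangentially, so FN is at right angles to UN, so F = N + (0, -9.9) = (49.40, -9.900). On A1, N sits at bearing 90° from F; a 113° counterclockwise sweep puts E at bearing 203°, so E = F + 9.9·(cos 203°, sin 203°) = (40.29, -13.77). A1 meets EK tangentially, so FE is at right angles to EK, so EK runs along (−sin 203°, cos 203°); with |EK| = 20.2, K = (48.18, -32.36). Then |NK| = |K − N| = 32.39.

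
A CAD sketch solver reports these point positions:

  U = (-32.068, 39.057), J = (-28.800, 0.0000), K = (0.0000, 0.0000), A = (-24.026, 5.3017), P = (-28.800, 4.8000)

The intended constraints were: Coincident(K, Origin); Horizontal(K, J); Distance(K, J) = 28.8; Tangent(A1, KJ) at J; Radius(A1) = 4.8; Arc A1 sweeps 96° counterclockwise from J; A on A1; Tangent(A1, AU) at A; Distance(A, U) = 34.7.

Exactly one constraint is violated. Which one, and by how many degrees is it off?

Tangent(A1, AU) at A — off by 7.40°.

K = (0.00, 0.00) ✓; K.y = 0.00, J.y = 0.00 ✓; |KJ| = 28.80 ✓; ∠(PJ, JK) = 90.00° ✓; |PJ| = 4.800 ✓; bearing(P→A) − bearing(P→J) = 96.00° ✓; |PA| = 4.800 ✓; ∠(PA, AU) = 82.60° ✗; |AU| = 34.70 ✓.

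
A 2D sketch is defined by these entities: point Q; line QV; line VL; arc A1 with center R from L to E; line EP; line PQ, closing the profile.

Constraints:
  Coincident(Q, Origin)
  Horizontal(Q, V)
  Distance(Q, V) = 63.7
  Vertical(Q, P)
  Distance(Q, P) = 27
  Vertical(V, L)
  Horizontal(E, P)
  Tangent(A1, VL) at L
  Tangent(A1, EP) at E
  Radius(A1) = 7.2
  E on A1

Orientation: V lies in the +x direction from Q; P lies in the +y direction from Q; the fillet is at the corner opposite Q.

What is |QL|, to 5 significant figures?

66.706

Q is at the origin; Q and V share the same y with |QV| = 63.7 and V on the +x side, so V = (63.700, 0.0000). Q and P share the same x with |QP| = 27.0 and P on the +y side, so P = (0.0000, 27.000). The virtual corner opposite Q is at (63.700, 27.000). A1 meets VL tangentially, so RL is at right angles to VL and A1 meets EP tangentially, so RE is at right angles to EP, with radius 7.2, so the center R sits 7.2 in from both sides at R = (56.500, 19.800). That places the tangent points at L = (63.700, 19.800) on VL and E = (56.500, 27.000) on EP. Then |QL| = |L − Q| = 66.706.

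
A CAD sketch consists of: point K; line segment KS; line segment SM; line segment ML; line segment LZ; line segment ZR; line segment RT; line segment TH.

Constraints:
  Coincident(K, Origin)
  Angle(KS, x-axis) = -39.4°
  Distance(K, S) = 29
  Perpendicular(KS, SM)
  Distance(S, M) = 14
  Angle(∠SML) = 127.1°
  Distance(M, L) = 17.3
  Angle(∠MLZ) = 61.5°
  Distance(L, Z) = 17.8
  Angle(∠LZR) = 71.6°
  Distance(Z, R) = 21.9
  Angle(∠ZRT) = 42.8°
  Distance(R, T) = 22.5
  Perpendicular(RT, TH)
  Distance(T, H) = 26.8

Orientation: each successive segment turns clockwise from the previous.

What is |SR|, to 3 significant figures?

11.7

∠MLZ = 61.5° gives LZ at 59.2° from the x-axis; with |LZ| = 17.8, Z = (5.35, -13.2). ∠LZR = 71.6° gives ZR at -49.2° from the x-axis; with |ZR| = 21.9, R = (19.7, -29.8). Then |SR| = |R − S| = 11.7.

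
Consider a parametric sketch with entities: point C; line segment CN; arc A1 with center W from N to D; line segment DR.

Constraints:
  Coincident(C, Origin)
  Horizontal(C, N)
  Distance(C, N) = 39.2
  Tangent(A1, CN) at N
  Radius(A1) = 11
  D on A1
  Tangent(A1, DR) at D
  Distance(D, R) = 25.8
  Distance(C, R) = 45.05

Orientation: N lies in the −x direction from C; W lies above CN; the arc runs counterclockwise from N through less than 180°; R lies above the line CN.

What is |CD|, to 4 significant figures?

30.08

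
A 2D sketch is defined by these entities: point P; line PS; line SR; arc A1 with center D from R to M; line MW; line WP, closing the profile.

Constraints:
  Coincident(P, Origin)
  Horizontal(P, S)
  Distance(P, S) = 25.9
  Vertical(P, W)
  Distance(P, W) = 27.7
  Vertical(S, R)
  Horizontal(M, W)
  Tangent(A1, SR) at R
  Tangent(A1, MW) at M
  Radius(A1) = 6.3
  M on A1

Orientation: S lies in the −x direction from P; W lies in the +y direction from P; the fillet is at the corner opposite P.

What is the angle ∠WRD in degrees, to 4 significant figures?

13.67°

P is at the origin; P and S share the same y with |PS| = 25.9 and S on the −x side, so S = (-25.90, 0.000). PW is vertical with |PW| = 27.7 and W on the +y side, so W = (0.000, 27.70). The virtual corner opposite P is at (-25.90, 27.70). Tangency of A1 to SR means the radius DR is perpendicular to SR and tangency of A1 to MW means the radius DM is perpendicular to MW, with radius 6.3, so the center D sits 6.3 in from both sides at D = (-19.60, 21.40). That places the tangent points at R = (-25.90, 21.40) on SR and M = (-19.60, 27.70) on MW. Then cos ∠WRD = RW·RD / (|RW||RD|), giving 13.67°.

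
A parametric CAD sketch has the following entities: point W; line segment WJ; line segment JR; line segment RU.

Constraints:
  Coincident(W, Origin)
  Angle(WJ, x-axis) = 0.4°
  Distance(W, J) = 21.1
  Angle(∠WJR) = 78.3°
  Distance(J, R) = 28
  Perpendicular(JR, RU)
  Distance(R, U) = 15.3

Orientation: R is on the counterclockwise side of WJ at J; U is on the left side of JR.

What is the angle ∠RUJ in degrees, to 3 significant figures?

61.3°

W is at the origin; WJ runs at 0.4° with length 21.1, so J = 21.1·(cos 0.4°, sin 0.4°) = (21.1, 0.147). ∠WJR = 78.3°, so JR runs at 0.4° + (180° − 78.3°) = 102° from the x-axis; with |JR| = 28.0, R = J + 28.0·(cos 102°, sin 102°) = (15.2, 27.5). JR ⟂ RU; with |RU| = 15.3 on the left of JR, U = R + 15.3·(-0.978, -0.210) = (0.270, 24.3). Then cos ∠RUJ = UR·UJ / (|UR||UJ|), giving 61.3°.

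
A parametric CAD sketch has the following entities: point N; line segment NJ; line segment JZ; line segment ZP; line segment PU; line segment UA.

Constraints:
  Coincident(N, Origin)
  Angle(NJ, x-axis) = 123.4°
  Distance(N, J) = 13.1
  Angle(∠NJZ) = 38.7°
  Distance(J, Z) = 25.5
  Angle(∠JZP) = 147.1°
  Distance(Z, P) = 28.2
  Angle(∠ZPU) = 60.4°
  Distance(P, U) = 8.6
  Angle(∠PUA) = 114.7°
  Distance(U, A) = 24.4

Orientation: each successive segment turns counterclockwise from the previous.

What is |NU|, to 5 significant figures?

33.233

N is at the origin; NJ runs at 123.4° with length 13.1, so J = (-7.2113, 10.937). ∠NJZ = 38.7° gives JZ at -95.300° from the x-axis; with |JZ| = 25.5, Z = (-9.5667, -14.454). ∠JZP = 147.1° gives ZP at -62.400° from the x-axis; with |ZP| = 28.2, P = (3.4982, -39.445). ∠ZPU = 60.4° gives PU at 57.200° from the x-axis; with |PU| = 8.6, U = (8.1569, -32.217). Then |NU| = |U − N| = 33.233.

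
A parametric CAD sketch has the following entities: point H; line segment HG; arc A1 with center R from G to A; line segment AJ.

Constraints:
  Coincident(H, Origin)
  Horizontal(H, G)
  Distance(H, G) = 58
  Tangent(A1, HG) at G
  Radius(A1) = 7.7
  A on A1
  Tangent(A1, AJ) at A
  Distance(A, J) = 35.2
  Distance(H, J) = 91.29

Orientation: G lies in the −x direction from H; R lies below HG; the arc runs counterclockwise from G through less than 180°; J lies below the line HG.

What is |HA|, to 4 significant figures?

64.04

H is at the origin; HG is horizontal with |HG| = 58.0 and G on the −x side, so G = (-58.00, 0.000). A1 meets HG tangentially, so RG is at right angles to HG, so R = G + (0, -7.7) = (-58.00, -7.700). Since RA ⟂ AJ (tangency), |RJ| = √(7.7² + 35.2²) = 36.03 regardless of where A sits on A1. So J lies on both circle(H, 91.29) and circle(R, 36.03); the below-HG intersection is J = (-86.15, -30.19). A is the foot of the tangent from J: A = (-63.98, -2.849).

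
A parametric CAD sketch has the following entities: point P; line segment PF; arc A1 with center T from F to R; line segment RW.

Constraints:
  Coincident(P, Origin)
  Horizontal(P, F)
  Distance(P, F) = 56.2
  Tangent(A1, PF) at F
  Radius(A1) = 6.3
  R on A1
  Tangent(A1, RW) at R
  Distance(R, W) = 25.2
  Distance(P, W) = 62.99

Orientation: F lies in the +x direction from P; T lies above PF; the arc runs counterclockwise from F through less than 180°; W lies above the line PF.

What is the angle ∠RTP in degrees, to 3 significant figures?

168°

P is at the origin; PF is horizontal with |PF| = 56.2 and F on the +x side, so F = (56.2, 0.00). Tangency of A1 to PF means the radius TF is perpendicular to PF, so T = F + (0, 6.3) = (56.2, 6.30). Since TR ⟂ RW (tangency), |TW| = √(6.3² + 25.2²) = 26.0 regardless of where R sits on A1. So W lies on both circle(P, 62.99) and circle(T, 26.0); the above-PF intersection is W = (54.1, 32.2). R is the foot of the tangent from W: R = (62.2, 8.31).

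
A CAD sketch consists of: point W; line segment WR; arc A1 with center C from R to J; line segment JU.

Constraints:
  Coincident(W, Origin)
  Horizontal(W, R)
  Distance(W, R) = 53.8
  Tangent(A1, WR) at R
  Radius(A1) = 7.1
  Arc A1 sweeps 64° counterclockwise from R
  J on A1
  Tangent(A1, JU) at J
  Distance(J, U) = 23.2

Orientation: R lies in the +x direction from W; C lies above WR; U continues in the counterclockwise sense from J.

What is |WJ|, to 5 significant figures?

60.313

W is at the origin; W and R share the same y with |WR| = 53.8 and R on the +x side, so R = (53.800, 0.0000). The tangent condition forces CR to be normal to WR, so C = R + (0, 7.1) = (53.800, 7.1000). On A1, R sits at bearing -90° from C; a 64° counterclockwise sweep puts J at bearing -26°, so J = C + 7.1·(cos -26°, sin -26°) = (60.181, 3.9876). Then |WJ| = |J − W| = 60.313.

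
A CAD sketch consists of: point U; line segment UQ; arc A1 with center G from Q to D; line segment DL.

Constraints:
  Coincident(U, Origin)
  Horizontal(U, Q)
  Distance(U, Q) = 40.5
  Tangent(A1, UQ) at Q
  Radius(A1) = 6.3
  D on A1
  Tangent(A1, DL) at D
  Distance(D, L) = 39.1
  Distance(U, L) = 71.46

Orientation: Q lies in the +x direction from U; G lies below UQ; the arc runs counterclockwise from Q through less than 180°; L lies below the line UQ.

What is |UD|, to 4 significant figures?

36.72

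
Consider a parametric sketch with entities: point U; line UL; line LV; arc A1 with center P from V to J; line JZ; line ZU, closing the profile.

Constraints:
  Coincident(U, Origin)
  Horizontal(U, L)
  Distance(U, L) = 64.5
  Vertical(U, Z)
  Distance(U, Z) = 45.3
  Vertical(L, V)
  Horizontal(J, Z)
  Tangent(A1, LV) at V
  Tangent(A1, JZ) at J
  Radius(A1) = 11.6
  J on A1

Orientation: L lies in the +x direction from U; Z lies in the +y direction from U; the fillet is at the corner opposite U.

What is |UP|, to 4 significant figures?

62.72

U is at the origin; U and L share the same y with |UL| = 64.5 and L on the +x side, so L = (64.50, 0.000). U and Z share the same x with |UZ| = 45.3 and Z on the +y side, so Z = (0.000, 45.30). The virtual corner opposite U is at (64.50, 45.30). A1 meets LV tangentially, so PV is at right angles to LV and tangency of A1 to JZ means the radius PJ is perpendicular to JZ, with radius 11.6, so the center P sits 11.6 in from both sides at P = (52.90, 33.70). Then |UP| = |P − U| = 62.72.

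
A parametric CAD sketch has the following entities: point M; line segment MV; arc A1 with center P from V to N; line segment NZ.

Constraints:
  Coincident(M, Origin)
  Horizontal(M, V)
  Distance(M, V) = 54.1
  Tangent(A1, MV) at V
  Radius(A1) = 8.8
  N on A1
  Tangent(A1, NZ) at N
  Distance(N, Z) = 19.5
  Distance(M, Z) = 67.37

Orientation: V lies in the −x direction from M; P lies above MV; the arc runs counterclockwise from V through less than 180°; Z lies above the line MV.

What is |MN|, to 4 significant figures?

49.83

Checks: |PN| = 8.800 ✓; ∠(PN, NZ) = 90.00° ✓; |NZ| = 19.50 ✓; |MZ| = 67.37 ✓.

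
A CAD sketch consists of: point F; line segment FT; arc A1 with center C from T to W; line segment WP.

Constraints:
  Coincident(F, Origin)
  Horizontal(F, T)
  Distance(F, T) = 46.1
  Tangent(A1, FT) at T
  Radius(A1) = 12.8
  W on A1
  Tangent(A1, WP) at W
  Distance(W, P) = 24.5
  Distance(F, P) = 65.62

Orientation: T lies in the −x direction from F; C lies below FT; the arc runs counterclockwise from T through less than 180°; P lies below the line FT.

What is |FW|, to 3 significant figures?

60.6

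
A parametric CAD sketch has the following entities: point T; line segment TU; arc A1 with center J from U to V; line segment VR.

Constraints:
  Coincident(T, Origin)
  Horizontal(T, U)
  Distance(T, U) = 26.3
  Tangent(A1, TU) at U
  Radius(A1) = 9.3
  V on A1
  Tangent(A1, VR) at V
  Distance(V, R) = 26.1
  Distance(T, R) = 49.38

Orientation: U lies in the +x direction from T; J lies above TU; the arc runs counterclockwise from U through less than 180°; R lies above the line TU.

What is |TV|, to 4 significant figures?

36.94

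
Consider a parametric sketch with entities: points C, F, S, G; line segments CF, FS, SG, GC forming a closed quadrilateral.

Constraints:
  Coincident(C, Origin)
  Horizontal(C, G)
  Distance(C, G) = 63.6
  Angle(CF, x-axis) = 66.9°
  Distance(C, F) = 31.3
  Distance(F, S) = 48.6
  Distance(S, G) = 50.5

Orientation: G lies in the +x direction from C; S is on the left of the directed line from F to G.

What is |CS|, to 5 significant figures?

75.058

C is at the origin; C and G share the same y with |CG| = 63.6 and G in +x, so G = (63.6, 0). CF runs at 66.9° with |CF| = 31.3, so F = (12.280, 28.790). S is determined by |FS| = 48.6 and |SG| = 50.5 together: it lies at the intersection of circle(F, 48.6) and circle(G, 50.5). With |FG| = 58.844, the foot of the radical line on FG is 27.822 from F and the perpendicular offset is √(48.6² − 27.822²) = 39.848. Taking the left-of-FG solution: S = (56.041, 49.931).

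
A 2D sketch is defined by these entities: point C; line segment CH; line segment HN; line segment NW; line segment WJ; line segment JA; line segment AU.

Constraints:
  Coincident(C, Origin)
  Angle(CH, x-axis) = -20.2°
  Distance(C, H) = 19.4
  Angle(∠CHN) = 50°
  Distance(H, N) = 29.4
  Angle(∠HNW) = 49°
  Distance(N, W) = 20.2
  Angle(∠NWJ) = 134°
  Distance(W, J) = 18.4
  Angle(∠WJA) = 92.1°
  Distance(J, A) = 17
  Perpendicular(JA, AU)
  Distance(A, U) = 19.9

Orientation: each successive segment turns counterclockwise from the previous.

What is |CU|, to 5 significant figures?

17.727

C is at the origin; CH runs at -20.2° with length 19.4, so H = (18.207, -6.6988). ∠CHN = 50.0° gives HN at 109.80° from the x-axis; with |HN| = 29.4, N = (8.2479, 20.963). ∠HNW = 49.0° gives NW at -119.20° from the x-axis; with |NW| = 20.2, W = (-1.6069, 3.3301). ∠NWJ = 134.0° gives WJ at -73.200° from the x-axis; with |WJ| = 18.4, J = (3.7113, -14.285). ∠WJA = 92.1° gives JA at 14.700° from the x-axis; with |JA| = 17.0, A = (20.155, -9.9707). JA ⟂ AU, so AU runs at 104.70°; with |AU| = 19.9, U = (15.105, 9.2779). Then |CU| = |U − C| = 17.727.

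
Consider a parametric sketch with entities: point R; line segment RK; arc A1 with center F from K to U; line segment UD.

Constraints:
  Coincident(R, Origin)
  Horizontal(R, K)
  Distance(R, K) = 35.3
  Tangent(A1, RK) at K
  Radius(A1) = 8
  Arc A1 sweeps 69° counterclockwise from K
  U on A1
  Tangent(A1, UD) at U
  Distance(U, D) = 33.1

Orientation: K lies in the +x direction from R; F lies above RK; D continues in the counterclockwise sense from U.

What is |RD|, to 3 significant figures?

65.4

R is at the origin; RK is horizontal with |RK| = 35.3 and K on the +x side, so K = (35.3, 0.00). Tangency of A1 to RK means the radius FK is perpendicular to RK, so F = K + (0, 8) = (35.3, 8.00). On A1, K sits at bearing -90° from F; a 69° counterclockwise sweep puts U at bearing -21°, so U = F + 8.0·(cos -21°, sin -21°) = (42.8, 5.13). The tangent condition forces FU to be normal to UD, so UD runs along (−sin -21°, cos -21°); with |UD| = 33.1, D = (54.6, 36.0). Then |RD| = |D − R| = 65.4.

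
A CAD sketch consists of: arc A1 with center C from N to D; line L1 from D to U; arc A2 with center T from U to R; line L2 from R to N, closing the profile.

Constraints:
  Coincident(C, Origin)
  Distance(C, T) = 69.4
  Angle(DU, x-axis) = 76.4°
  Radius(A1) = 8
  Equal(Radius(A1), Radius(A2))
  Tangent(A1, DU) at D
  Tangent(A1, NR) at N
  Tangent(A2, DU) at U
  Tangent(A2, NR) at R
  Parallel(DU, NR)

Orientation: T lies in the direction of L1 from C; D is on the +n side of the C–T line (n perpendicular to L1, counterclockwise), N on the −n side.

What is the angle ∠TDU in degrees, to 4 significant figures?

6.576°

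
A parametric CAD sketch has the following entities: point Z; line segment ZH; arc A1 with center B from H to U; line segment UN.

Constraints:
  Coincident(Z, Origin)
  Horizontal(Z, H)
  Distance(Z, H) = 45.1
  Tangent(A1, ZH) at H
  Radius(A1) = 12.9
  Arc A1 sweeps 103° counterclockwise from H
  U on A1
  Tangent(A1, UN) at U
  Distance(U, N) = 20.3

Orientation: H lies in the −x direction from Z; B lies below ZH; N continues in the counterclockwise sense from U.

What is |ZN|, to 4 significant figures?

63.92

Z is at the origin; Z and H share the same y with |ZH| = 45.1 and H on the −x side, so H = (-45.10, 0.000). The tangent condition forces BH to be normal to ZH, so B = H + (0, -12.9) = (-45.10, -12.90). On A1, H sits at bearing 90° from B; a 103° counterclockwise sweep puts U at bearing 193°, so U = B + 12.9·(cos 193°, sin 193°) = (-57.67, -15.80). Tangency of A1 to UN means the radius BU is perpendicular to UN, so UN runs along (−sin 193°, cos 193°); with |UN| = 20.3, N = (-53.10, -35.58). Then |ZN| = |N − Z| = 63.92.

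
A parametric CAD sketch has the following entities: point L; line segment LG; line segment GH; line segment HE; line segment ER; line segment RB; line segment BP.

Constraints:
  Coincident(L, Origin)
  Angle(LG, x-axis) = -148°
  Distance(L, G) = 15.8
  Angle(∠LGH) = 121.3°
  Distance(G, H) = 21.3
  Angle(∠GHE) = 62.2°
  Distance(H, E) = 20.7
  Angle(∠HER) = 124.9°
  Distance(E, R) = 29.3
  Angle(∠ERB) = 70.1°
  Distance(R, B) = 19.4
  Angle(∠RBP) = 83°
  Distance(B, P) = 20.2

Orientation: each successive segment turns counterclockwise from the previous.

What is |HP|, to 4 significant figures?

18.31

L is at the origin; LG runs at -148.0° with length 15.8, so G = (-13.40, -8.373). ∠LGH = 121.3° gives GH at -89.30° from the x-axis; with |GH| = 21.3, H = (-13.14, -29.67). ∠GHE = 62.2° gives HE at 28.50° from the x-axis; with |HE| = 20.7, E = (5.053, -19.79). ∠HER = 124.9° gives ER at 83.60° from the x-axis; with |ER| = 29.3, R = (8.319, 9.323). ∠ERB = 70.1° gives RB at -166.5° from the x-axis; with |RB| = 19.4, B = (-10.55, 4.795). ∠RBP = 83.0° gives BP at -69.50° from the x-axis; with |BP| = 20.2, P = (-3.471, -14.13). Then |HP| = |P − H| = 18.31.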